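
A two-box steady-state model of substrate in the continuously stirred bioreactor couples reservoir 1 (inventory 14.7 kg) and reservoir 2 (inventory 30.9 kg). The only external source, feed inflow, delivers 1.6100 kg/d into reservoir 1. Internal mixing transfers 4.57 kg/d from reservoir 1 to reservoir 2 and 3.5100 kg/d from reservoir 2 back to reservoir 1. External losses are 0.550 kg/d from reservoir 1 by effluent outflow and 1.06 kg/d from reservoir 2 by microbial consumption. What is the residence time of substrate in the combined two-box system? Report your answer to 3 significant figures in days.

28.3 d

Treat the two boxes together as one reservoir: the mixing fluxes between them are internal recycling, so τ = ΣM / Σ(external losses).
M_total = 14.7 + 30.9 = 45.600 kg.
ΣF_external_out = 0.550 + 1.06 = 1.6100 kg/d.
τ = M_total / ΣF_ext = 45.600 / 1.6100 = 28.32 d.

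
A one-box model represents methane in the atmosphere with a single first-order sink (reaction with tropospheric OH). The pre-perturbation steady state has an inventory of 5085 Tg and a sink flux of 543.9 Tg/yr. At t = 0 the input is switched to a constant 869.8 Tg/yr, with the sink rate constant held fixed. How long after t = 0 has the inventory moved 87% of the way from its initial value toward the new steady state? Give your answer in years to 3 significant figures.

τ = M₀/F₀ = 5085/543.9 = 9.349 yr.
The remaining gap fraction is e^(−t/τ); 87% covered ⇒ e^(−t/τ) = 0.130.
t = −τ ln(0.130) = 9.349 × 2.040 = 19.07 yr.

19.1 yr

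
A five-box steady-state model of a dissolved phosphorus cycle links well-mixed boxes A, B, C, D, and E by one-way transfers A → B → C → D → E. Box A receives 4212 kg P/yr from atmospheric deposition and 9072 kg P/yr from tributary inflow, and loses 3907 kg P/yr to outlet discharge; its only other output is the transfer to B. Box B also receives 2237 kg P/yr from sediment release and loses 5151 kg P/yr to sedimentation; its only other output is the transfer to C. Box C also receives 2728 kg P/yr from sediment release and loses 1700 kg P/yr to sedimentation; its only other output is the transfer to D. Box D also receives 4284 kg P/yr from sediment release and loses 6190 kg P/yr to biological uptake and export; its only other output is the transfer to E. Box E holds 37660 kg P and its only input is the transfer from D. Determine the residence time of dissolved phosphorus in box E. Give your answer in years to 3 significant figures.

6.74 yr

Box A: F(A→B) = (4212 + 9072) − 3907 = 9377.0 kg P/yr.
Box B: F(B→C) = (9377.0 + 2237) − 5151 = 6463.0 kg P/yr.
Box C: F(C→D) = (6463.0 + 2728) − 1700 = 7491.0 kg P/yr.
Box D: F(D→E) = (7491.0 + 4284) − 6190 = 5585.0 kg P/yr.
Box E throughput = its input = 5585.0 kg P/yr; τ = 37660 / 5585.0 = 6.743 yr.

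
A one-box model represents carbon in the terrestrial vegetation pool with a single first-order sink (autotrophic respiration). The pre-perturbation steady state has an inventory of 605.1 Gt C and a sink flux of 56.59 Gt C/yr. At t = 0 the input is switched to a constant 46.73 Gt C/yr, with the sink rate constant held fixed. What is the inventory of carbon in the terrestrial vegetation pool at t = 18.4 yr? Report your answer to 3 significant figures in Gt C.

519 Gt C

τ = M₀/F₀ = 605.1/56.59 = 10.69 yr; rate constant k = 1/τ.
New steady state M_∞ = F₁/k = F₁·τ = 46.73 × 10.69 = 499.67 Gt C.
M(t) = M_∞ + (M₀ − M_∞)·e^(−t/τ); t/τ = 18.4/10.69 = 1.721, so e^(−t/τ) = 0.1789.
M(t) = 499.67 + 105.4 × 0.1789 = 518.53 Gt C.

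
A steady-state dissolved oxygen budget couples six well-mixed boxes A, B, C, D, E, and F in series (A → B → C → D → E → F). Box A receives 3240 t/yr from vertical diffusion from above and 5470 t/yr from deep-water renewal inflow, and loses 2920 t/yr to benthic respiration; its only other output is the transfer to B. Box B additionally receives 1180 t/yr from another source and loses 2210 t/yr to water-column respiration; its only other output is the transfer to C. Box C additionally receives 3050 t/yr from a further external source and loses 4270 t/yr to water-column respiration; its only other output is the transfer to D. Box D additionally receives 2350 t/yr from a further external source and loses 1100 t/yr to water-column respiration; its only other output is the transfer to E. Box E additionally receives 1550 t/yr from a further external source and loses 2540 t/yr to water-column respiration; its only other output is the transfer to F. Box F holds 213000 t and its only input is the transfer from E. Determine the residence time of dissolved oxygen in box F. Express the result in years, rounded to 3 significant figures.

56.1 yr

Box A: F(A→B) = (3240 + 5470) − 2920 = 5790.0 t/yr.
Box B: F(B→C) = (5790.0 + 1180) − 2210 = 4760.0 t/yr.
Box C: F(C→D) = (4760.0 + 3050) − 4270 = 3540.0 t/yr.
Box D: F(D→E) = (3540.0 + 2350) − 1100 = 4790.0 t/yr.
Box E: F(E→F) = (4790.0 + 1550) − 2540 = 3800.0 t/yr.
Box F throughput = its input = 3800.0 t/yr; τ = 213000 / 3800.0 = 56.05 yr.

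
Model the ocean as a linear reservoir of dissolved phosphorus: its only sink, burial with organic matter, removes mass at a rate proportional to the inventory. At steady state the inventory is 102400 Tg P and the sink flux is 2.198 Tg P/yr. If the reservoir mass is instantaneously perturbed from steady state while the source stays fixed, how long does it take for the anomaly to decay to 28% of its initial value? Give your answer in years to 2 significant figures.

59000 yr

For a linear reservoir the anomaly decays as exp(−t/τ) with τ = M/F = 102400/2.198 = 46590 yr.
exp(−t/τ) = 0.28 ⇒ t = −τ ln(0.28) = 46590 × 1.273 = 59300 yr.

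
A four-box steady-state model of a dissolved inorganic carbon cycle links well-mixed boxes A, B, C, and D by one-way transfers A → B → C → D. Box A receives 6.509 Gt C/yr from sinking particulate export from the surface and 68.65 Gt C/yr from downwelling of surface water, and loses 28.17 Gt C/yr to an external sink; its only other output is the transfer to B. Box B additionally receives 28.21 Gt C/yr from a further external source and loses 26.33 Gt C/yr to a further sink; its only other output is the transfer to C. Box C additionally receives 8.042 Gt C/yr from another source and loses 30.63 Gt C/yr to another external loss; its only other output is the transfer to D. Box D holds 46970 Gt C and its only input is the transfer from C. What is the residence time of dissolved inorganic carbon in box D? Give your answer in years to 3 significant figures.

Box A: F(A→B) = (6.509 + 68.65) − 28.17 = 46.989 Gt C/yr.
Box B: F(B→C) = (46.989 + 28.21) − 26.33 = 48.869 Gt C/yr.
Box C: F(C→D) = (48.869 + 8.042) − 30.63 = 26.281 Gt C/yr.
Box D throughput = its input = 26.281 Gt C/yr; τ = 46970 / 26.281 = 1787 yr.

1790 yr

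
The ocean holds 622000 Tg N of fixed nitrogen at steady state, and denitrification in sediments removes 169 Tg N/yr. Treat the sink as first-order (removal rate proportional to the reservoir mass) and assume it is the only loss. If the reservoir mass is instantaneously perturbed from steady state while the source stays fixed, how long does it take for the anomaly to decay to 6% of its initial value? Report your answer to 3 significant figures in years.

10400 yr

For a linear reservoir the anomaly decays as exp(−t/τ) with τ = M/F = 622000/169 = 3680 yr.
exp(−t/τ) = 0.06 ⇒ t = −τ ln(0.06) = 3680 × 2.813 = 10350 yr.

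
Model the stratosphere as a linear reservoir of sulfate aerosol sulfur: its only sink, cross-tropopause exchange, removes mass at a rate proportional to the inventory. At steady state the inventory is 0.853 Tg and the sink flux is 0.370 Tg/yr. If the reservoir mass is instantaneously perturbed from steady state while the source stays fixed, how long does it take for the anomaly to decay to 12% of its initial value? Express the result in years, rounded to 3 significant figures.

4.89 yr

For a linear reservoir the anomaly decays as exp(−t/τ) with τ = M/F = 0.853/0.370 = 2.305 yr.
exp(−t/τ) = 0.12 ⇒ t = −τ ln(0.12) = 2.305 × 2.120 = 4.888 yr.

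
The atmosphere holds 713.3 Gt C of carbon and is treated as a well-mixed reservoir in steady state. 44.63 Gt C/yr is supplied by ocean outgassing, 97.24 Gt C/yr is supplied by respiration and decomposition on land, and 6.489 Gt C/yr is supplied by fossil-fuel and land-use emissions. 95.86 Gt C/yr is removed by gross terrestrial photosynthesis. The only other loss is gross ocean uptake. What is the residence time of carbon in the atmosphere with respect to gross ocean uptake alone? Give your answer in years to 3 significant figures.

At steady state ΣF_in = ΣF_out.
ΣF_in = 44.63 + 97.24 + 6.489 = 148.36 Gt C/yr.
Gross ocean uptake flux = ΣF_in − (95.86) = 148.36 − 95.86 = 52.50 Gt C/yr.
τ = M / F = 713.3 / 52.50 = 13.59 yr.

13.6 yr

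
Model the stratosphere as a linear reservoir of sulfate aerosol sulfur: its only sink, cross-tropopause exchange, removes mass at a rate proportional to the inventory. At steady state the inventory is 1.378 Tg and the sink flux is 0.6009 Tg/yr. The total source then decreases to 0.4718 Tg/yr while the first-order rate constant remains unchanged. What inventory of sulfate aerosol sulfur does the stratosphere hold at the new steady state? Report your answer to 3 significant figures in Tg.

Rate constant k = F/M = 0.6009 / 1.378 = 0.4361 yr⁻¹.
At the new steady state, source = k·M_new ⇒ M_new = 0.4718 / 0.4361 = 1.082 Tg.
(Equivalently M_new = M × F_new/F_old = 1.378 × 0.4718/0.6009.)

1.08 Tg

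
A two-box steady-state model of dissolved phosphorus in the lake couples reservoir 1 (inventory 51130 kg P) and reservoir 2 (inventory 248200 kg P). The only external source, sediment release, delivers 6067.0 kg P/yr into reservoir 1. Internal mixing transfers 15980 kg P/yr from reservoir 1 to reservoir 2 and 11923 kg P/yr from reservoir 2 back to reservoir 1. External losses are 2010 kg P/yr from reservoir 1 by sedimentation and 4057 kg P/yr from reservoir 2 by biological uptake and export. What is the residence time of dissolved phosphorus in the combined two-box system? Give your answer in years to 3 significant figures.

Residence time in the combined system uses the total inventory and the total *external* removal — internal exchanges between the two boxes cancel.
M_total = 51130 + 248200 = 299330 kg P.
ΣF_external_out = 2010 + 4057 = 6067.0 kg P/yr.
τ = M_total / ΣF_ext = 299330 / 6067.0 = 49.34 yr.

49.3 yr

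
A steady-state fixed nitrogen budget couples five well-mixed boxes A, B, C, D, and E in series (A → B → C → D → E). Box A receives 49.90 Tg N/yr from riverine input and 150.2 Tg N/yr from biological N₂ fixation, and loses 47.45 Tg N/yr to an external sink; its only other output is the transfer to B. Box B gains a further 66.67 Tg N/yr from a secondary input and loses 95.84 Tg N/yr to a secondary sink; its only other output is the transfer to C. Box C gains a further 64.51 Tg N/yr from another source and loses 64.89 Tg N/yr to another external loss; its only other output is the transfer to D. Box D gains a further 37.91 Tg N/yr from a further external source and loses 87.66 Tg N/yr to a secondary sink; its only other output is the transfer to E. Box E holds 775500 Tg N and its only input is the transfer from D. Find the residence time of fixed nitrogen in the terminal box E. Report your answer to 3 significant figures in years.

10600 yr

Box A: F(A→B) = (49.90 + 150.2) − 47.45 = 152.65 Tg N/yr.
Box B: F(B→C) = (152.65 + 66.67) − 95.84 = 123.48 Tg N/yr.
Box C: F(C→D) = (123.48 + 64.51) − 64.89 = 123.10 Tg N/yr.
Box D: F(D→E) = (123.10 + 37.91) − 87.66 = 73.350 Tg N/yr.
Box E throughput = its input = 73.350 Tg N/yr; τ = 775500 / 73.350 = 10570 yr.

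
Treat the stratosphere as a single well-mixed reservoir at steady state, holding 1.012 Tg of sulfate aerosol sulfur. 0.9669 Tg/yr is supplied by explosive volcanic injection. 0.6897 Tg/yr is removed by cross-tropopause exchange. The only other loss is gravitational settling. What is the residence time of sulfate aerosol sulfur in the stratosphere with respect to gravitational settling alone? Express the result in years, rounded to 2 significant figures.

3.7 yr

At steady state ΣF_in = ΣF_out.
ΣF_in = 0.96690 Tg/yr.
Gravitational settling flux = ΣF_in − (0.6897) = 0.96690 − 0.6897 = 0.2772 Tg/yr.
τ = M / F = 1.012 / 0.2772 = 3.651 yr.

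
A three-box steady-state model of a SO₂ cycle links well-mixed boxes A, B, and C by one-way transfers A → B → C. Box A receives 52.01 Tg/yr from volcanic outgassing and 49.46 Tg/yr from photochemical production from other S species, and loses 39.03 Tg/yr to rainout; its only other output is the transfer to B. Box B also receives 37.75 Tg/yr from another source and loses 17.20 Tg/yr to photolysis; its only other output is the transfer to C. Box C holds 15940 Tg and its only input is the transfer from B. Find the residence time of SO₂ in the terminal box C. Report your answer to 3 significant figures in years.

192 yr

Box A: F(A→B) = (52.01 + 49.46) − 39.03 = 62.440 Tg/yr.
Box B: F(B→C) = (62.440 + 37.75) − 17.20 = 82.990 Tg/yr.
Box C throughput = its input = 82.990 Tg/yr; τ = 15940 / 82.990 = 192.1 yr.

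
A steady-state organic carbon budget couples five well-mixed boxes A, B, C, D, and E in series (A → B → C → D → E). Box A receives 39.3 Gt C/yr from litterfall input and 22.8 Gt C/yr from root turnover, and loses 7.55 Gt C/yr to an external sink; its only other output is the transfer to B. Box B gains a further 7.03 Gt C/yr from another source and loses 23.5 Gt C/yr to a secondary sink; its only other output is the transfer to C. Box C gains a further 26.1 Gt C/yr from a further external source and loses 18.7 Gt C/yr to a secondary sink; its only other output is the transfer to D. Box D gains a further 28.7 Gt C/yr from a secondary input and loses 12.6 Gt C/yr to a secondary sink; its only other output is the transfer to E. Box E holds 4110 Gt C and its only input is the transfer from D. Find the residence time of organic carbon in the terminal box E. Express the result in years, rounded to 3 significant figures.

66.7 yr

Box A: F(A→B) = (39.3 + 22.8) − 7.55 = 54.550 Gt C/yr.
Box B: F(B→C) = (54.550 + 7.03) − 23.5 = 38.080 Gt C/yr.
Box C: F(C→D) = (38.080 + 26.1) − 18.7 = 45.480 Gt C/yr.
Box D: F(D→E) = (45.480 + 28.7) − 12.6 = 61.580 Gt C/yr.
Box E throughput = its input = 61.580 Gt C/yr; τ = 4110 / 61.580 = 66.74 yr.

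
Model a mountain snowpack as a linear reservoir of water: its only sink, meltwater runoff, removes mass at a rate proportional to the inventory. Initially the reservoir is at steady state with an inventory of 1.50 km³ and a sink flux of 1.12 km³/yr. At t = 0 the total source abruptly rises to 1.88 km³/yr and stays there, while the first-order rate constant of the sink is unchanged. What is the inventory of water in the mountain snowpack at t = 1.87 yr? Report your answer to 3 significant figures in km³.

τ = M₀/F₀ = 1.50/1.12 = 1.339 yr; rate constant k = 1/τ.
New steady state M_∞ = F₁/k = F₁·τ = 1.88 × 1.339 = 2.5179 km³.
M(t) = M_∞ + (M₀ − M_∞)·e^(−t/τ); t/τ = 1.87/1.339 = 1.396, so e^(−t/τ) = 0.2475.
M(t) = 2.5179 − 1.018 × 0.2475 = 2.2659 km³.

2.27 km³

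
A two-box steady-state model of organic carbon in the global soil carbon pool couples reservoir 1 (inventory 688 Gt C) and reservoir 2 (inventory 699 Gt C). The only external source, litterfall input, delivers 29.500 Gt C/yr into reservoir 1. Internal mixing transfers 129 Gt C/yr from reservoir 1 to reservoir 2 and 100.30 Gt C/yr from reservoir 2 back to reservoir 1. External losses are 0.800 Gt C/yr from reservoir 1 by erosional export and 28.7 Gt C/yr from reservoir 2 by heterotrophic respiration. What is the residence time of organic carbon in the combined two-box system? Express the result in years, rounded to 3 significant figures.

47.0 yr

For the system as a whole, the A↔B exchange is internal and contributes nothing to the throughput; only the external sinks remove mass.
M_total = 688 + 699 = 1387.0 Gt C.
ΣF_external_out = 0.800 + 28.7 = 29.500 Gt C/yr.
τ = M_total / ΣF_ext = 1387.0 / 29.500 = 47.02 yr.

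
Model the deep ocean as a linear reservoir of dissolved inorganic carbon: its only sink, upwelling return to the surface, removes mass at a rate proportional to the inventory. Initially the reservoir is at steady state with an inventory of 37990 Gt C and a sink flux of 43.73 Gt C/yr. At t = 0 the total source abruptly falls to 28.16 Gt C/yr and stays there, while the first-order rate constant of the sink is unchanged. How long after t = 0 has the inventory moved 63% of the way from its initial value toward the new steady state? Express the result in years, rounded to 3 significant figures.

864 yr

τ = M₀/F₀ = 37990/43.73 = 868.7 yr.
The remaining gap fraction is e^(−t/τ); 63% covered ⇒ e^(−t/τ) = 0.370.
t = −τ ln(0.370) = 868.7 × 0.9943 = 863.7 yr.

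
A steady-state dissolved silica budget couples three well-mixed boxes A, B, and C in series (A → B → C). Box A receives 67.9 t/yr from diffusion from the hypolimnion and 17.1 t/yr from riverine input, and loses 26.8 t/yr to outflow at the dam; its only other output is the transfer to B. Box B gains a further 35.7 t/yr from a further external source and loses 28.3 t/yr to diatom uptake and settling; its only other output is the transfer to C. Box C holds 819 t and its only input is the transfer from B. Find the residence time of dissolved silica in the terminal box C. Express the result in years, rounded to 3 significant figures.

12.5 yr

Box A: F(A→B) = (67.9 + 17.1) − 26.8 = 58.200 t/yr.
Box B: F(B→C) = (58.200 + 35.7) − 28.3 = 65.600 t/yr.
Box C throughput = its input = 65.600 t/yr; τ = 819 / 65.600 = 12.48 yr.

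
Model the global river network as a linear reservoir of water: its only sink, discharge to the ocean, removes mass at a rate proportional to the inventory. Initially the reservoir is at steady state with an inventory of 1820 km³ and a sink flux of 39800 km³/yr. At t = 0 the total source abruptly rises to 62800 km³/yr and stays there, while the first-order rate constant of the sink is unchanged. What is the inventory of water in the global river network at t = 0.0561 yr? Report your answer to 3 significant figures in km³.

τ = M₀/F₀ = 1820/39800 = 0.04573 yr; rate constant k = 1/τ.
New steady state M_∞ = F₁/k = F₁·τ = 62800 × 0.04573 = 2871.8 km³.
M(t) = M_∞ + (M₀ − M_∞)·e^(−t/τ); t/τ = 0.0561/0.04573 = 1.227, so e^(−t/τ) = 0.2932.
M(t) = 2871.8 − 1052 × 0.2932 = 2563.4 km³.

2560 km³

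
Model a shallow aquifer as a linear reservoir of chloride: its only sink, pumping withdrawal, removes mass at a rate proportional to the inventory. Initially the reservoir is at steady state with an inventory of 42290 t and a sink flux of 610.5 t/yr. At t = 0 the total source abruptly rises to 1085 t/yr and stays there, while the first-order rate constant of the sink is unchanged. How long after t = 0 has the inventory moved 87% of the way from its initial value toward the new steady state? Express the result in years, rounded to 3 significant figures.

141 yr

τ = M₀/F₀ = 42290/610.5 = 69.27 yr.
The remaining gap fraction is e^(−t/τ); 87% covered ⇒ e^(−t/τ) = 0.130.
t = −τ ln(0.130) = 69.27 × 2.040 = 141.3 yr.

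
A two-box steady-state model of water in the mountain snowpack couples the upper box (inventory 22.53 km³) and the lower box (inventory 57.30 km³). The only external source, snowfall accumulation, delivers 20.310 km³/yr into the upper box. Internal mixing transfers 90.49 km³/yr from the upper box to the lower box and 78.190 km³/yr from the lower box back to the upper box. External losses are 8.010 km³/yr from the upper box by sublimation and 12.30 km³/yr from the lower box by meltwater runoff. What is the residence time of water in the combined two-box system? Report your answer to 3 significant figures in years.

3.93 yr

Treat the two boxes together as one reservoir: the mixing fluxes between them are internal recycling, so τ = ΣM / Σ(external losses).
M_total = 22.53 + 57.30 = 79.830 km³.
ΣF_external_out = 8.010 + 12.30 = 20.310 km³/yr.
τ = M_total / ΣF_ext = 79.830 / 20.310 = 3.931 yr.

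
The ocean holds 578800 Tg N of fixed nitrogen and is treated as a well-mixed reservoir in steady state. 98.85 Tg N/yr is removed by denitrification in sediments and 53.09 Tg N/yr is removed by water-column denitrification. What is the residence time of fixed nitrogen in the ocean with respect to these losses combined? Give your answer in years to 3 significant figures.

Total removal = 98.85 + 53.09 = 151.94 Tg N/yr.
τ = M / ΣF_out = 578800 / 151.94 = 3809 yr.

3810 yr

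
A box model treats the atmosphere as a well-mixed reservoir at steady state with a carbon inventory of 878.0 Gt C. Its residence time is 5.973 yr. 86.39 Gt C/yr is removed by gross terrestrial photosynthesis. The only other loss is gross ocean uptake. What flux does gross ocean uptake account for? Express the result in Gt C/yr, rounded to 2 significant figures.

61 Gt C/yr

Total removal F = M/τ = 878.0 / 5.973 = 147.0 Gt C/yr.
Gross ocean uptake = F − (86.39) = 147.0 − 86.39 = 60.60 Gt C/yr.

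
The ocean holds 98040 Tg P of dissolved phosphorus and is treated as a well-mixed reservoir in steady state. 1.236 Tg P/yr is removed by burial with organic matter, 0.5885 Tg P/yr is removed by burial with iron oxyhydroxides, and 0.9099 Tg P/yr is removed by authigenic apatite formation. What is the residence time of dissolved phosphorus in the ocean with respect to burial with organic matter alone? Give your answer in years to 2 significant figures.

79000 yr

Residence time with respect to a single sink: τ = M / F_sink.
τ = 98040 / 1.236 = 79320 yr.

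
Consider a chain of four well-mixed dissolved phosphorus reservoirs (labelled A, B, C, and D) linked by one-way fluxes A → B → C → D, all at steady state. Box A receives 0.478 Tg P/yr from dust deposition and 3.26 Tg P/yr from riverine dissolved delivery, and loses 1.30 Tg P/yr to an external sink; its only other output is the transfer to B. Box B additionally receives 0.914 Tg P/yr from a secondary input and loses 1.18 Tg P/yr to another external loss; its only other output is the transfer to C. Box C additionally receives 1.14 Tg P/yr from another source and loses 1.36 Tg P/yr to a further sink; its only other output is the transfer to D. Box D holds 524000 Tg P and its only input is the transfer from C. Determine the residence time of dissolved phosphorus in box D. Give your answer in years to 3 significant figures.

268000 yr

Box A: F(A→B) = (0.478 + 3.26) − 1.30 = 2.4380 Tg P/yr.
Box B: F(B→C) = (2.4380 + 0.914) − 1.18 = 2.1720 Tg P/yr.
Box C: F(C→D) = (2.1720 + 1.14) − 1.36 = 1.9520 Tg P/yr.
Box D throughput = its input = 1.9520 Tg P/yr; τ = 524000 / 1.9520 = 268400 yr.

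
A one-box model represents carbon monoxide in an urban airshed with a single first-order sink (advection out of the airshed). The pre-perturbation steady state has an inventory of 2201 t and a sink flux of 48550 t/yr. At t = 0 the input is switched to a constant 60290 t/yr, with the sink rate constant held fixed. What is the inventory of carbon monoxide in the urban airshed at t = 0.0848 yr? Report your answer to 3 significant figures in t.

Residence time τ = M₀/F₀ = 0.04533 yr. The eventual steady state is M_∞ = M₀·(F₁/F₀) = 2201 × 60290/48550 = 2733.2 t.
The anomaly ΔM(t) = M(t) − M_∞ decays as ΔM₀·e^(−t/τ) with ΔM₀ = 2201 − 2733.2 = −532.2 t.
At t = 0.0848 yr, e^(−t/τ) = e^(−1.871) = 0.1540, so ΔM = −81.99 t and M = 2733.2 − 81.99 = 2651.2 t.

2650 t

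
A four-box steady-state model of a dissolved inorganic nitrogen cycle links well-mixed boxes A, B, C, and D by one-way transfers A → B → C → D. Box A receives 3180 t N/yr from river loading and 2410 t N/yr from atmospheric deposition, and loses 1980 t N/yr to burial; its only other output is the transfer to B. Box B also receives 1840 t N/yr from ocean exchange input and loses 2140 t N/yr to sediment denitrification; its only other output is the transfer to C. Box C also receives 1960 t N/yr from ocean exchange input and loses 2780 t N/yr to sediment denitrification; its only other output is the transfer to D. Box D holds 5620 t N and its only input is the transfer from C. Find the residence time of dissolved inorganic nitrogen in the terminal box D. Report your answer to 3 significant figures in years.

2.26 yr

Box A: F(A→B) = (3180 + 2410) − 1980 = 3610.0 t N/yr.
Box B: F(B→C) = (3610.0 + 1840) − 2140 = 3310.0 t N/yr.
Box C: F(C→D) = (3310.0 + 1960) − 2780 = 2490.0 t N/yr.
Box D throughput = its input = 2490.0 t N/yr; τ = 5620 / 2490.0 = 2.257 yr.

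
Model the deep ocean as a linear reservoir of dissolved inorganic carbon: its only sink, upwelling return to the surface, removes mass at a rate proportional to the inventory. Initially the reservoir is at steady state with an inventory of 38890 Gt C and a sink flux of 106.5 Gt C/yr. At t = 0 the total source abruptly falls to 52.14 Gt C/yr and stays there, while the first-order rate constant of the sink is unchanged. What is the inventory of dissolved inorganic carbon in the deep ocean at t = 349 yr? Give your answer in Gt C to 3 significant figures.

τ = M₀/F₀ = 38890/106.5 = 365.2 yr; rate constant k = 1/τ.
New steady state M_∞ = F₁/k = F₁·τ = 52.14 × 365.2 = 19040 Gt C.
M(t) = M_∞ + (M₀ − M_∞)·e^(−t/τ); t/τ = 349/365.2 = 0.9557, so e^(−t/τ) = 0.3845.
M(t) = 19040 + 19850 × 0.3845 = 26673 Gt C.

26700 Gt C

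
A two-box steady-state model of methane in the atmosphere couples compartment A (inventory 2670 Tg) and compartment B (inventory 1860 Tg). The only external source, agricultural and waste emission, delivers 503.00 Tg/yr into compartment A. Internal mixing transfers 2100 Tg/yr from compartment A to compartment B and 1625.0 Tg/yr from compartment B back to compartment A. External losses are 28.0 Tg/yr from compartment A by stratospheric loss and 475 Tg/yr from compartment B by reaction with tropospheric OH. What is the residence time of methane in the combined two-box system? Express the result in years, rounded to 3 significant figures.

For the system as a whole, the A↔B exchange is internal and contributes nothing to the throughput; only the external sinks remove mass.
M_total = 2670 + 1860 = 4530.0 Tg.
ΣF_external_out = 28.0 + 475 = 503.00 Tg/yr.
τ = M_total / ΣF_ext = 4530.0 / 503.00 = 9.006 yr.

9.01 yr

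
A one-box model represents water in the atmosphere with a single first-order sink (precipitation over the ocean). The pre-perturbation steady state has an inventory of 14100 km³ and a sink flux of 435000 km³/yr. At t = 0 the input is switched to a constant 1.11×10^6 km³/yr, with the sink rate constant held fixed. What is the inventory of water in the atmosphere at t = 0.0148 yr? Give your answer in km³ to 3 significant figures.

22100 km³

The sink rate constant is k = F₀/M₀ = 435000/14100 = 30.85 yr⁻¹.
Solving dM/dt = F₁ − kM with M(0) = M₀ gives M(t) = F₁/k + (M₀ − F₁/k)·e^(−kt).
F₁/k = 1.11×10^6/30.85 = 35979 km³; kt = 30.85 × 0.0148 = 0.4566, e^(−kt) = 0.6334.
M(0.0148) = 35979 + (14100 − 35979) × 0.6334 = 35979 − 13860 = 22120 km³.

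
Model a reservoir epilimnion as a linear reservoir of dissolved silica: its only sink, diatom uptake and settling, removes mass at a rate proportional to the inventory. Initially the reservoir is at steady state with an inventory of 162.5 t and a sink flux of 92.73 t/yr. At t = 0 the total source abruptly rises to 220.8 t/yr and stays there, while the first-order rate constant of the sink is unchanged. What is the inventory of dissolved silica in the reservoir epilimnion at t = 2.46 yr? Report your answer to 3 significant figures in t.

332 t

The sink rate constant is k = F₀/M₀ = 92.73/162.5 = 0.5706 yr⁻¹.
Solving dM/dt = F₁ − kM with M(0) = M₀ gives M(t) = F₁/k + (M₀ − F₁/k)·e^(−kt).
F₁/k = 220.8/0.5706 = 386.93 t; kt = 0.5706 × 2.46 = 1.404, e^(−kt) = 0.2457.
M(2.46) = 386.93 + (162.5 − 386.93) × 0.2457 = 386.93 − 55.13 = 331.80 t.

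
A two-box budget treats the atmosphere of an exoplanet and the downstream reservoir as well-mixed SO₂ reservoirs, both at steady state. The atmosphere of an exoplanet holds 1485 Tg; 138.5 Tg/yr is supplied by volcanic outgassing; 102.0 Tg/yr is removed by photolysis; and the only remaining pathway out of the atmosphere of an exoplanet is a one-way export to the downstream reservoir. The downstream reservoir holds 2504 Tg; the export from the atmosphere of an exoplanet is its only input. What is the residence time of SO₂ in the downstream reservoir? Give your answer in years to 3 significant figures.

Balance the atmosphere of an exoplanet: ΣF_in = 138.50 Tg/yr.
Export to the downstream reservoir = ΣF_in − (102.0) = 36.500 Tg/yr.
At steady state the output of the downstream reservoir equals its input, 36.500 Tg/yr.
τ = M / F = 2504 / 36.500 = 68.60 yr.

68.6 yr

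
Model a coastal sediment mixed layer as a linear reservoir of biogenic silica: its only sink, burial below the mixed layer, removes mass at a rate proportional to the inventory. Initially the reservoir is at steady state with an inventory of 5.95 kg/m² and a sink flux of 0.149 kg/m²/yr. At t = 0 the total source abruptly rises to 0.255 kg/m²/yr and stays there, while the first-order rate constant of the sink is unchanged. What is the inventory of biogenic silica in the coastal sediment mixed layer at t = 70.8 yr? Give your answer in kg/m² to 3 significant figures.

9.46 kg/m²

τ = M₀/F₀ = 5.95/0.149 = 39.93 yr; rate constant k = 1/τ.
New steady state M_∞ = F₁/k = F₁·τ = 0.255 × 39.93 = 10.183 kg/m².
M(t) = M_∞ + (M₀ − M_∞)·e^(−t/τ); t/τ = 70.8/39.93 = 1.773, so e^(−t/τ) = 0.1698.
M(t) = 10.183 − 4.233 × 0.1698 = 9.4640 kg/m².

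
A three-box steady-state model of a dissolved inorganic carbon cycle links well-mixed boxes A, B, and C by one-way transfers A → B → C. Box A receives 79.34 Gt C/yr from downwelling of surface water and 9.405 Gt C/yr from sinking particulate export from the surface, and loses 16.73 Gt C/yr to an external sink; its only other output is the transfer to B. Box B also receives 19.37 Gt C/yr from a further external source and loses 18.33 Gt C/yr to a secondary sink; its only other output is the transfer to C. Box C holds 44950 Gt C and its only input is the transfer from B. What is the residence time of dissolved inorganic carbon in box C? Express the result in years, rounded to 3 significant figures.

615 yr

Box A: F(A→B) = (79.34 + 9.405) − 16.73 = 72.015 Gt C/yr.
Box B: F(B→C) = (72.015 + 19.37) − 18.33 = 73.055 Gt C/yr.
Box C throughput = its input = 73.055 Gt C/yr; τ = 44950 / 73.055 = 615.3 yr.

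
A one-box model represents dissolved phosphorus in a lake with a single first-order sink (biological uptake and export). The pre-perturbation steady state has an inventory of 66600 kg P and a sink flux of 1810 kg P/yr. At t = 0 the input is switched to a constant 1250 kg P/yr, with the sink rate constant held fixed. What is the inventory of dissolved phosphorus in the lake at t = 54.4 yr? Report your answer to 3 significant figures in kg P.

50700 kg P

Residence time τ = M₀/F₀ = 36.80 yr. The eventual steady state is M_∞ = M₀·(F₁/F₀) = 66600 × 1250/1810 = 45994 kg P.
The anomaly ΔM(t) = M(t) − M_∞ decays as ΔM₀·e^(−t/τ) with ΔM₀ = 66600 − 45994 = 20610 kg P.
At t = 54.4 yr, e^(−t/τ) = e^(−1.478) = 0.2280, so ΔM = 4698 kg P and M = 45994 + 4698 = 50692 kg P.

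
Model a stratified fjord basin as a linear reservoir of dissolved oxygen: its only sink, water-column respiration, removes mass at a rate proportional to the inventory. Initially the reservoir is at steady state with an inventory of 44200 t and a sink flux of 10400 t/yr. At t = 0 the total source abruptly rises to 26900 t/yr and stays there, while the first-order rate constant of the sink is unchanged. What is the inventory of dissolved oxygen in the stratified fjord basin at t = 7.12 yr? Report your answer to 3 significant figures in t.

τ = M₀/F₀ = 44200/10400 = 4.250 yr; rate constant k = 1/τ.
New steady state M_∞ = F₁/k = F₁·τ = 26900 × 4.250 = 114320 t.
M(t) = M_∞ + (M₀ − M_∞)·e^(−t/τ); t/τ = 7.12/4.250 = 1.675, so e^(−t/τ) = 0.1873.
M(t) = 114320 − 70120 × 0.1873 = 101190 t.

101000 t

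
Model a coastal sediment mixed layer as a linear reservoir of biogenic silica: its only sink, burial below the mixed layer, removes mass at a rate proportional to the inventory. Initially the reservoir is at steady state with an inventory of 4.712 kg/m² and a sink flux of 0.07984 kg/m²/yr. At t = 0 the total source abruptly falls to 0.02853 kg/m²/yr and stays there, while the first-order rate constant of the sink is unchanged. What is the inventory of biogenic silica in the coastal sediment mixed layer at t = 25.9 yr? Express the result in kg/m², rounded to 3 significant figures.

3.64 kg/m²

The sink rate constant is k = F₀/M₀ = 0.07984/4.712 = 0.01694 yr⁻¹.
Solving dM/dt = F₁ − kM with M(0) = M₀ gives M(t) = F₁/k + (M₀ − F₁/k)·e^(−kt).
F₁/k = 0.02853/0.01694 = 1.6838 kg/m²; kt = 0.01694 × 25.9 = 0.4388, e^(−kt) = 0.6448.
M(25.9) = 1.6838 + (4.712 − 1.6838) × 0.6448 = 1.6838 + 1.953 = 3.6363 kg/m².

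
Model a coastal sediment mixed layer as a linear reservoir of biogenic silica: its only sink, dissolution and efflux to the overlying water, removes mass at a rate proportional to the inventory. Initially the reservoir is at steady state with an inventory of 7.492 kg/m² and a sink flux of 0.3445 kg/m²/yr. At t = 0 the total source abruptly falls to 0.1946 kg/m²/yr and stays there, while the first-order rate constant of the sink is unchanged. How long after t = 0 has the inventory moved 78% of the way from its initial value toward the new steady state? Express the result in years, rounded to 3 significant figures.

32.9 yr

τ = M₀/F₀ = 7.492/0.3445 = 21.75 yr.
The remaining gap fraction is e^(−t/τ); 78% covered ⇒ e^(−t/τ) = 0.220.
t = −τ ln(0.220) = 21.75 × 1.514 = 32.93 yr.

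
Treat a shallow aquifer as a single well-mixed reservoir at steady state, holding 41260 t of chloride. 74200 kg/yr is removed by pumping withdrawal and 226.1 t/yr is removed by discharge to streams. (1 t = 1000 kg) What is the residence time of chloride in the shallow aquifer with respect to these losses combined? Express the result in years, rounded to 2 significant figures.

140 yr

Convert the pumping withdrawal flux: 74200 kg/yr = 74.20 t/yr.
Total removal = 74.20 + 226.1 = 300.30 t/yr.
τ = M / ΣF_out = 41260 / 300.30 = 137.4 yr.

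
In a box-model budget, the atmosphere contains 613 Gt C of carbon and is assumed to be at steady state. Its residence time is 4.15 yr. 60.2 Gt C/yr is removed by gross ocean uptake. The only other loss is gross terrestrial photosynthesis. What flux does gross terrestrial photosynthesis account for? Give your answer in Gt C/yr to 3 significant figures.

Total removal F = M/τ = 613 / 4.15 = 147.7 Gt C/yr.
Gross terrestrial photosynthesis = F − (60.2) = 147.7 − 60.20 = 87.51 Gt C/yr.

87.5 Gt C/yr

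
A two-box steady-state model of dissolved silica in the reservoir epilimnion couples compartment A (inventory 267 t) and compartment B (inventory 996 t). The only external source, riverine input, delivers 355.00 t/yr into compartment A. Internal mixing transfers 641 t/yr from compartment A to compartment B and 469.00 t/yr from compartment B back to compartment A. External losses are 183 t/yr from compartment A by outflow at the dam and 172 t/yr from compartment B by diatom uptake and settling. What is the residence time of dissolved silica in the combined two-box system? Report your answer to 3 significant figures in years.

3.56 yr

For the system as a whole, the A↔B exchange is internal and contributes nothing to the throughput; only the external sinks remove mass.
M_total = 267 + 996 = 1263.0 t.
ΣF_external_out = 183 + 172 = 355.00 t/yr.
τ = M_total / ΣF_ext = 1263.0 / 355.00 = 3.558 yr.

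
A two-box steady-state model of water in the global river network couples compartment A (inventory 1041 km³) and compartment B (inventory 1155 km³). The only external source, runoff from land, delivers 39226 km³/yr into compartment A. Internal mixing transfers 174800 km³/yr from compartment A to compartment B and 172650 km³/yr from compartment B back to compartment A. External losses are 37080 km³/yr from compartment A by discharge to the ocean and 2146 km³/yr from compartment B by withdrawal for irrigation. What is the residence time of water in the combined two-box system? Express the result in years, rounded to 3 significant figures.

0.0560 yr

Residence time in the combined system uses the total inventory and the total *external* removal — internal exchanges between the two boxes cancel.
M_total = 1041 + 1155 = 2196.0 km³.
ΣF_external_out = 37080 + 2146 = 39226 km³/yr.
τ = M_total / ΣF_ext = 2196.0 / 39226 = 0.05598 yr.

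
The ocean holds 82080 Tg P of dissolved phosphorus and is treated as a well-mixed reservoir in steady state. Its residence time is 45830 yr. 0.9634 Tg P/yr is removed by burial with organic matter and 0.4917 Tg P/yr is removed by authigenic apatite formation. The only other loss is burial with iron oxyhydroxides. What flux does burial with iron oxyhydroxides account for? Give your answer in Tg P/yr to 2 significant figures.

0.34 Tg P/yr

Total removal F = M/τ = 82080 / 45830 = 1.791 Tg P/yr.
Burial with iron oxyhydroxides = F − (0.9634 + 0.4917) = 1.791 − 1.455 = 0.3359 Tg P/yr.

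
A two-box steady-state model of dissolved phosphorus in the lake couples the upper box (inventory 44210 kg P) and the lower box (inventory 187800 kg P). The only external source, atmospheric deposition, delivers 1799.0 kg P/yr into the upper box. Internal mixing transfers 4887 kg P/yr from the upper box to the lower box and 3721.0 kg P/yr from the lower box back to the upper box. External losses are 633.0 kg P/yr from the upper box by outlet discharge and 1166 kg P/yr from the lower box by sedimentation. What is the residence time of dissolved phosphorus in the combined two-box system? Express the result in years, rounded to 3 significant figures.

129 yr

Residence time in the combined system uses the total inventory and the total *external* removal — internal exchanges between the two boxes cancel.
M_total = 44210 + 187800 = 232010 kg P.
ΣF_external_out = 633.0 + 1166 = 1799.0 kg P/yr.
τ = M_total / ΣF_ext = 232010 / 1799.0 = 129.0 yr.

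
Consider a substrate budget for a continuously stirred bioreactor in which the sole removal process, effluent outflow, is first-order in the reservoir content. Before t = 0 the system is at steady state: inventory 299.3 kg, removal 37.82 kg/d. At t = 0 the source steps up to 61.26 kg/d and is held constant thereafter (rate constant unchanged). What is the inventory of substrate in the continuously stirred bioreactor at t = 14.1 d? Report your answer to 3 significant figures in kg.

454 kg

Residence time τ = M₀/F₀ = 7.914 d. The eventual steady state is M_∞ = M₀·(F₁/F₀) = 299.3 × 61.26/37.82 = 484.80 kg.
The anomaly ΔM(t) = M(t) − M_∞ decays as ΔM₀·e^(−t/τ) with ΔM₀ = 299.3 − 484.80 = −185.5 kg.
At t = 14.1 d, e^(−t/τ) = e^(−1.782) = 0.1684, so ΔM = −31.23 kg and M = 484.80 − 31.23 = 453.57 kg.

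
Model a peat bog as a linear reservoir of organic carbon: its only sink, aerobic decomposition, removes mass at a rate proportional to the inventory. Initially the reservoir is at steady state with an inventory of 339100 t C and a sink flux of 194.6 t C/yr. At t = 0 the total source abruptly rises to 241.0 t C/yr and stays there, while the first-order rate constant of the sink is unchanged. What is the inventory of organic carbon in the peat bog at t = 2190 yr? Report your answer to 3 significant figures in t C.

τ = M₀/F₀ = 339100/194.6 = 1743 yr; rate constant k = 1/τ.
New steady state M_∞ = F₁/k = F₁·τ = 241.0 × 1743 = 419950 t C.
M(t) = M_∞ + (M₀ − M_∞)·e^(−t/τ); t/τ = 2190/1743 = 1.257, so e^(−t/τ) = 0.2846.
M(t) = 419950 − 80850 × 0.2846 = 396950 t C.

397000 t C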